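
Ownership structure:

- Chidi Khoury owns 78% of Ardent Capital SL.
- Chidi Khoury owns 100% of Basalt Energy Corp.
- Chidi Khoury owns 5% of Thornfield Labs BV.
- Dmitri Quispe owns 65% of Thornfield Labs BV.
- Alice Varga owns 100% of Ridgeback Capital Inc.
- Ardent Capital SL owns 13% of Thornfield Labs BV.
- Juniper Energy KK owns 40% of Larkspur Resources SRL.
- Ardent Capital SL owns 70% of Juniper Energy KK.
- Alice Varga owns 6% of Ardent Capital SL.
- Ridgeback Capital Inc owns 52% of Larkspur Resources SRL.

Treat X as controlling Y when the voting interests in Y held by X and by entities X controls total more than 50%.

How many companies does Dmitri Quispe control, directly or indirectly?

1

Dmitri holds 65% of Thornfield, so Dmitri controls Thornfield.
No other company's threshold is met.
Dmitri controls 1 company.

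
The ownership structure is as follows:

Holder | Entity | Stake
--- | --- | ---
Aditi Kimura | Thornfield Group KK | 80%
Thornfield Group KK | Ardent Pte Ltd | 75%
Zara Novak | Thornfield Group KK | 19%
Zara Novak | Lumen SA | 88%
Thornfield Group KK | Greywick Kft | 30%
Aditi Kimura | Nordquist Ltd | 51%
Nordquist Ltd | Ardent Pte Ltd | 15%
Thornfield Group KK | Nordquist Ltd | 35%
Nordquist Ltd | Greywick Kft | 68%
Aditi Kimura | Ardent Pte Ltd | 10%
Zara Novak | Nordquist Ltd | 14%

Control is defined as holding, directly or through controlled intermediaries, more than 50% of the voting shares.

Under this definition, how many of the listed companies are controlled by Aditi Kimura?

Aditi holds 80% of Thornfield, so Aditi controls Thornfield.
Aditi and Thornfield together hold 51% + 35% = 86% of Nordquist, so Aditi controls Nordquist.
Nordquist and Thornfield together hold 68% + 30% = 98% of Greywick, so Aditi controls Greywick.
Thornfield and Nordquist and Aditi together hold 75% + 15% + 10% = 100% of Ardent, so Aditi controls Ardent.
No other company's threshold is met.
Aditi controls 4 companies.

4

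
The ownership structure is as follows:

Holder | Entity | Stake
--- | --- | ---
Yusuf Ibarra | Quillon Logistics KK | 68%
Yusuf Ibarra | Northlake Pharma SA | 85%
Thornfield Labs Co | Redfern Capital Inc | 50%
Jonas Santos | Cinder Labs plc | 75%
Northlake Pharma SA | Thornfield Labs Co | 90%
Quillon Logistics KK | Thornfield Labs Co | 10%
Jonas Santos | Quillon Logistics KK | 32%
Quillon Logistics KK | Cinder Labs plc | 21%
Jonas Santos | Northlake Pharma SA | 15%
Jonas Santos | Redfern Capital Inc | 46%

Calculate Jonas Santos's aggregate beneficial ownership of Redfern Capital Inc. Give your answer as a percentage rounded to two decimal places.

54.35%

Jonas reaches Redfern along 3 paths.
Via Quillon → Thornfield: 32% × 10% × 50% = 1.6%.
Via Northlake → Thornfield: 15% × 90% × 50% = 6.75%.
Direct stake: 46% = 46%.
Total: 1.6% + 6.75% + 46% = 54.35%.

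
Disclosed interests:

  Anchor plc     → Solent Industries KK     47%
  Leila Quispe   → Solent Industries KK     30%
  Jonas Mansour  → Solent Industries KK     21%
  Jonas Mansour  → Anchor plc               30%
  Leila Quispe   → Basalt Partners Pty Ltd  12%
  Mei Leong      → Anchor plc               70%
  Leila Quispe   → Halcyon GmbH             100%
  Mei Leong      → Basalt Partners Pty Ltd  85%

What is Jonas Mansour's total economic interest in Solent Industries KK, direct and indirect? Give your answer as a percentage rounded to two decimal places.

Jonas reaches Solent along 2 paths.
Via Anchor: 30% × 47% = 14.1%.
Direct stake: 21% = 21%.
Total: 14.1% + 21% = 35.1%.
Rounded: 35.10%.

35.10%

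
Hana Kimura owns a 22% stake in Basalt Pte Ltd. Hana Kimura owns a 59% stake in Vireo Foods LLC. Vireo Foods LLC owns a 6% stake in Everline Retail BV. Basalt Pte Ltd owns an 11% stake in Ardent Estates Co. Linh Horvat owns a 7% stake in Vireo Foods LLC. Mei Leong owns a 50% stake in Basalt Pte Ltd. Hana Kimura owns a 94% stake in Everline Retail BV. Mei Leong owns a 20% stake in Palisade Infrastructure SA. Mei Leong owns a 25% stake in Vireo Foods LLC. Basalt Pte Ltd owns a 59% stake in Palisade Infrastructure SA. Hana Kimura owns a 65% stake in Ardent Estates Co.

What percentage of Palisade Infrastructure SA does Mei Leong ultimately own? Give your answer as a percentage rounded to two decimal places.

49.50%

Mei reaches Palisade along 2 paths.
Via Basalt: 50% × 59% = 29.5%.
Direct stake: 20% = 20%.
Total: 29.5% + 20% = 49.5%.
Rounded: 49.50%.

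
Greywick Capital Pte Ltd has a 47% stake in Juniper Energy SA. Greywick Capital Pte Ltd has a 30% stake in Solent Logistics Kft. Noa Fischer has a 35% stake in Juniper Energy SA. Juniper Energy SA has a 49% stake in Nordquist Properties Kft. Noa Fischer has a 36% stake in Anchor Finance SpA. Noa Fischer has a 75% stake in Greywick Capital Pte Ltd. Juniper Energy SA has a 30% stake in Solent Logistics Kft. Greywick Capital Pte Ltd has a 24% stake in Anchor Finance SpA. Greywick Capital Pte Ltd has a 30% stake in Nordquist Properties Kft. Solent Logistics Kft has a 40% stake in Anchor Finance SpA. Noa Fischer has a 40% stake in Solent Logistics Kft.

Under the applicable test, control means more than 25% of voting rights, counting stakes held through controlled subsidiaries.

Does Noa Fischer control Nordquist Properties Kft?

Yes

Noa holds 75% of Greywick, so Noa controls Greywick.
Noa and Greywick together hold 35% + 47% = 82% of Juniper, so Noa controls Juniper.
Greywick and Juniper together hold 30% + 49% = 79% of Nordquist, so Noa controls Nordquist.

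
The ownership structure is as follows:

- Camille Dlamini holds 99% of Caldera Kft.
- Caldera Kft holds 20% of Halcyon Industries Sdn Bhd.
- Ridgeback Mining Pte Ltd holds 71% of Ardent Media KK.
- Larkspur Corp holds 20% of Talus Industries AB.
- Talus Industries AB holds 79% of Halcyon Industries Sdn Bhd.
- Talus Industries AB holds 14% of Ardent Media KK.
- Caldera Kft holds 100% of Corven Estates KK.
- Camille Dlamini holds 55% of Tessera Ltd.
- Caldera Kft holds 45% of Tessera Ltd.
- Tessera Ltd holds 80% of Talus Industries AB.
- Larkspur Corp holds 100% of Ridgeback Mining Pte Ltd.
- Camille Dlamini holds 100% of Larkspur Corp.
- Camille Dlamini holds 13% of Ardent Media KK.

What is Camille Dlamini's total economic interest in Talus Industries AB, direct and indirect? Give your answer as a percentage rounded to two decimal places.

Camille reaches Talus along 3 paths.
Via Larkspur: 100% × 20% = 20%.
Via Caldera → Tessera: 99% × 45% × 80% = 35.64%.
Via Tessera: 55% × 80% = 44%.
Total: 20% + 35.64% + 44% = 99.64%.

99.64%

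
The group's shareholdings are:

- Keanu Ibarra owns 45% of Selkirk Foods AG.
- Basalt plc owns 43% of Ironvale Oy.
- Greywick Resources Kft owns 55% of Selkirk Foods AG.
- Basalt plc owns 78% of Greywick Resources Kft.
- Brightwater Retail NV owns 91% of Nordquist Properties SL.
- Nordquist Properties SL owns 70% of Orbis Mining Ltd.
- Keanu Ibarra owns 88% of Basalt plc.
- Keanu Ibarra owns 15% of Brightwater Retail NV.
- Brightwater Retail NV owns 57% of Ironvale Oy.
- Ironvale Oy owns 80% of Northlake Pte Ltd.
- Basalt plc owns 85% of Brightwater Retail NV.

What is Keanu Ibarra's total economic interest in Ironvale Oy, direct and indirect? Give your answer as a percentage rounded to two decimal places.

Keanu reaches Ironvale along 3 paths.
Via Basalt: 88% × 43% = 37.84%.
Via Basalt → Brightwater: 88% × 85% × 57% = 42.636%.
Via Brightwater: 15% × 57% = 8.55%.
Total: 37.84% + 42.636% + 8.55% = 89.026%.
Rounded: 89.03%.

89.03%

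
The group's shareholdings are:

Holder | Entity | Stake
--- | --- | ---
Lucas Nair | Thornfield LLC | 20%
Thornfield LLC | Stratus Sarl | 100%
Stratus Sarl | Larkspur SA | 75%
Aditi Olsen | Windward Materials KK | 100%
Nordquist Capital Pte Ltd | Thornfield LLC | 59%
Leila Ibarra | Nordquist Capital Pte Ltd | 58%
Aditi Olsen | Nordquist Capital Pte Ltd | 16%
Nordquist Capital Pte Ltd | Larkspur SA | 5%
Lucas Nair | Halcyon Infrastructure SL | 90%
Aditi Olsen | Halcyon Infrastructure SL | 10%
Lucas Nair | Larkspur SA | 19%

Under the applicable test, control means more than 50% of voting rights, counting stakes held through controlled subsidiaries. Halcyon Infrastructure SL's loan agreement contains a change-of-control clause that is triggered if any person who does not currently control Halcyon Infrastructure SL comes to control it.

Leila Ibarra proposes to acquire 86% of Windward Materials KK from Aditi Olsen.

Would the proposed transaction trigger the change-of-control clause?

No

The purchase adds only to Leila's holdings (Aditi's stake shrinks), so Leila is the only person who could newly come to control Halcyon.
Leila holds 58% of Nordquist, so Leila controls Nordquist.
Nordquist holds 59% of Thornfield, so Leila controls Thornfield.
Thornfield holds 100% of Stratus, so Leila controls Stratus.
Stratus and Nordquist together hold 75% + 5% = 80% of Larkspur, so Leila controls Larkspur.
Neither Leila nor any entity Leila controls holds any voting interest in Halcyon.
So before the transaction, Leila does not control Halcyon.
After the purchase, Leila holds 86% of Windward directly, and Aditi's stake falls to 14%.
Leila holds 86% of Windward, so Leila controls Windward.
After the transaction, neither Leila nor any entity Leila controls holds a voting interest in Halcyon, so Leila still does not control it.
No new person acquires control, so the clause is not triggered.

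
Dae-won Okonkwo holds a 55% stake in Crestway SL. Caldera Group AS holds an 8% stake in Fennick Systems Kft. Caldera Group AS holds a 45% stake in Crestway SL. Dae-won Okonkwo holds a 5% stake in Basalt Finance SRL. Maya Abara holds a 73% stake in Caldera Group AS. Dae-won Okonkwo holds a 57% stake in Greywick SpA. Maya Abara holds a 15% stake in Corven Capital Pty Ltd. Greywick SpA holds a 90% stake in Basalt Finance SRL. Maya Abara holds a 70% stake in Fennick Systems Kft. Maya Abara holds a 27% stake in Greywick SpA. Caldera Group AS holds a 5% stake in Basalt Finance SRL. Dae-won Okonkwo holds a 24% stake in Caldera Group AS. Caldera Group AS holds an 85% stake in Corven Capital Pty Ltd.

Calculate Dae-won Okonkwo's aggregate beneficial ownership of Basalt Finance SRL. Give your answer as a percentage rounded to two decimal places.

Dae-won reaches Basalt along 3 paths.
Via Caldera: 24% × 5% = 1.2%.
Direct stake: 5% = 5%.
Via Greywick: 57% × 90% = 51.3%.
Total: 1.2% + 5% + 51.3% = 57.5%.
Rounded: 57.50%.

57.50%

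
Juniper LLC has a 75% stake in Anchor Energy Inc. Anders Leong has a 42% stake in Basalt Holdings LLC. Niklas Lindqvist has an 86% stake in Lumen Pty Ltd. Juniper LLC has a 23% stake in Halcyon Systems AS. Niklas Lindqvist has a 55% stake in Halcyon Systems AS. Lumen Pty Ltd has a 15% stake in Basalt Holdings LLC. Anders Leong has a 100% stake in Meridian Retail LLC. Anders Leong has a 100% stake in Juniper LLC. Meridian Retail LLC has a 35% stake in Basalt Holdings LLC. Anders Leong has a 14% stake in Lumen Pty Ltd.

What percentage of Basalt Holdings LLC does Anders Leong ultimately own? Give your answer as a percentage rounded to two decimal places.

Anders reaches Basalt along 3 paths.
Via Meridian: 100% × 35% = 35%.
Via Lumen: 14% × 15% = 2.1%.
Direct stake: 42% = 42%.
Total: 35% + 2.1% + 42% = 79.1%.
Rounded: 79.10%.

79.10%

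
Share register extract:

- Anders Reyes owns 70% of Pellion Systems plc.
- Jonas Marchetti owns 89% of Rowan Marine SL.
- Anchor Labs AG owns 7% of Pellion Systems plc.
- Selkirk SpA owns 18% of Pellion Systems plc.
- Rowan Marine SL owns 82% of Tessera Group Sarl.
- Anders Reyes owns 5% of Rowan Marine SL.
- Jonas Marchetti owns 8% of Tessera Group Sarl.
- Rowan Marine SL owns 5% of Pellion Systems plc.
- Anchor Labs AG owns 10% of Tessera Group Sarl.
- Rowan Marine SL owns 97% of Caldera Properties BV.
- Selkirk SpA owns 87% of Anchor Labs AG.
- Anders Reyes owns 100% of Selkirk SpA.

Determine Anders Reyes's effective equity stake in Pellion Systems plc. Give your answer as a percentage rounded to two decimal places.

Anders reaches Pellion along 4 paths.
Via Selkirk: 100% × 18% = 18%.
Direct stake: 70% = 70%.
Via Selkirk → Anchor: 100% × 87% × 7% = 6.09%.
Via Rowan: 5% × 5% = 0.25%.
Total: 18% + 70% + 6.09% + 0.25% = 94.34%.

94.34%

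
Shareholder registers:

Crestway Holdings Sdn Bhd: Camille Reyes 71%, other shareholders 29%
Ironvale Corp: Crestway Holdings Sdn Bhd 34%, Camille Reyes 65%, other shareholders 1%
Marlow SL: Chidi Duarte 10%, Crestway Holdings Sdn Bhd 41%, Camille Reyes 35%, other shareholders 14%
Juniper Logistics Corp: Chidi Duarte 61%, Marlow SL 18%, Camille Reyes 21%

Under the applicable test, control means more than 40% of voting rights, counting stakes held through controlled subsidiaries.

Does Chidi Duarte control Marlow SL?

Chidi holds 61% of Juniper, so Chidi controls Juniper.
In Marlow, Chidi's side holds only 10%, not > 40%.
So Chidi does not control Marlow.

No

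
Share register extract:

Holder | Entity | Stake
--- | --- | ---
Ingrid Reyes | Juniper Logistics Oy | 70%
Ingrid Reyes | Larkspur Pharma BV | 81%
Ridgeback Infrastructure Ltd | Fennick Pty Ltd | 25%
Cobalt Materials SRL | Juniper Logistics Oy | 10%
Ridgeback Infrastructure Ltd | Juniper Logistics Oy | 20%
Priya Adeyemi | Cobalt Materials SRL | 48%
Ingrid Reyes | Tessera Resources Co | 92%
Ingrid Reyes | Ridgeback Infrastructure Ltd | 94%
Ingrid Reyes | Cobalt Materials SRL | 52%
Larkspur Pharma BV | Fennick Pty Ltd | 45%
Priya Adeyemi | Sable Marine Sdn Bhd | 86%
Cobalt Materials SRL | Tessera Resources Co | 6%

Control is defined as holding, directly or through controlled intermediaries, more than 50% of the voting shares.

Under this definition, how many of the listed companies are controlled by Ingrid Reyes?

6

Ingrid holds 94% of Ridgeback, so Ingrid controls Ridgeback.
Ingrid holds 81% of Larkspur, so Ingrid controls Larkspur.
Ingrid holds 52% of Cobalt, so Ingrid controls Cobalt.
Larkspur and Ridgeback together hold 45% + 25% = 70% of Fennick, so Ingrid controls Fennick.
Cobalt and Ridgeback and Ingrid together hold 10% + 20% + 70% = 100% of Juniper, so Ingrid controls Juniper.
Ingrid and Cobalt together hold 92% + 6% = 98% of Tessera, so Ingrid controls Tessera.
No other company's threshold is met.
Ingrid controls 6 companies.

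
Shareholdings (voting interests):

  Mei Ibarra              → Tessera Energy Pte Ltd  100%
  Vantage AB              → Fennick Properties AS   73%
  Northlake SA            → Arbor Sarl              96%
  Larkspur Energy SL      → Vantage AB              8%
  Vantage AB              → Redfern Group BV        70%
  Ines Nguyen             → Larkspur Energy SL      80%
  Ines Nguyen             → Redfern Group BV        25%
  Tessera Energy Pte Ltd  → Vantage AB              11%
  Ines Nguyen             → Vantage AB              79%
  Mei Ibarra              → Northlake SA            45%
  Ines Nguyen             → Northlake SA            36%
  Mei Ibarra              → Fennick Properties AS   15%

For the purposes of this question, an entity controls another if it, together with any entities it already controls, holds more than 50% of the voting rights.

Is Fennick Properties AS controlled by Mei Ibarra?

Mei holds 100% of Tessera, so Mei controls Tessera.
In Fennick, Mei's side holds only 15%, not > 50%.
So Mei does not control Fennick.

No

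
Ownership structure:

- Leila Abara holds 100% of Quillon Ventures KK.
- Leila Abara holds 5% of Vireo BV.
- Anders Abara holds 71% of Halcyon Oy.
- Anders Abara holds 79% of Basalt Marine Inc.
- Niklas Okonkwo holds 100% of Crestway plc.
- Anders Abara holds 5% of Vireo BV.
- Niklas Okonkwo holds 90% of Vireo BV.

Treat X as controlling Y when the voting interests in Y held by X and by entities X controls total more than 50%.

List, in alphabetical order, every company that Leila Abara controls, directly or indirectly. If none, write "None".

Leila holds 100% of Quillon, so Leila controls Quillon.
No other company's threshold is met.

Quillon Ventures KK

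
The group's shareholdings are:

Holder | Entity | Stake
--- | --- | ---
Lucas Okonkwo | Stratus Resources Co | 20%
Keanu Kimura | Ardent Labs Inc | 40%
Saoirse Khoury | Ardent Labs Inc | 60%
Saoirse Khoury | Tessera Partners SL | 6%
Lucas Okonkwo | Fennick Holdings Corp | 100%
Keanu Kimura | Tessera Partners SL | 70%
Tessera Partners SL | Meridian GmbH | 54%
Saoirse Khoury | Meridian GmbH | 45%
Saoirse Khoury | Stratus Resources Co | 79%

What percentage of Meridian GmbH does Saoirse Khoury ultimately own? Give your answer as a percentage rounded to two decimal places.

Saoirse reaches Meridian along 2 paths.
Via Tessera: 6% × 54% = 3.24%.
Direct stake: 45% = 45%.
Total: 3.24% + 45% = 48.24%.

48.24%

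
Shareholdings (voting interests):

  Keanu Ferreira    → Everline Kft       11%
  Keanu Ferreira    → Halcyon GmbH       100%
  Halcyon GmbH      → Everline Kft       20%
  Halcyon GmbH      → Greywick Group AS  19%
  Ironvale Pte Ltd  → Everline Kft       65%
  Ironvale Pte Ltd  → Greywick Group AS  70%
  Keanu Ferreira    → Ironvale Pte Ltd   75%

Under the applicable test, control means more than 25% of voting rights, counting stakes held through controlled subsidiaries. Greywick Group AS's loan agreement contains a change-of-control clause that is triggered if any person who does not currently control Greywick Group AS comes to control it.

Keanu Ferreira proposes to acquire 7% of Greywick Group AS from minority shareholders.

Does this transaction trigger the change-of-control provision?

No

The purchase changes only Keanu's holdings, so Keanu is the only person who could newly come to control Greywick.
Keanu holds 100% of Halcyon, so Keanu controls Halcyon.
Keanu holds 75% of Ironvale, so Keanu controls Ironvale.
Ironvale and Halcyon together hold 70% + 19% = 89% of Greywick, so Keanu controls Greywick.
So Keanu already controls Greywick before the transaction.
After the purchase, Keanu holds 7% of Greywick directly.
Keanu controlled Greywick already, so this is not a new person acquiring control; every other person's position is unchanged or reduced.
No new person acquires control, so the clause is not triggered.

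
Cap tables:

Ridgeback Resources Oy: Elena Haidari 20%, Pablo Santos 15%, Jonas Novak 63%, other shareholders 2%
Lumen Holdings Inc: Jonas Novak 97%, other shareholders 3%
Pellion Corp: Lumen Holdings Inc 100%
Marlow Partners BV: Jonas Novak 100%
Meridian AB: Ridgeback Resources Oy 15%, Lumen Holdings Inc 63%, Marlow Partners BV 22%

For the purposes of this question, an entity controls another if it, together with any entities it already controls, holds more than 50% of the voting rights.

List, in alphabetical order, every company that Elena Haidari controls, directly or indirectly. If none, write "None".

Elena's largest direct stake is 20% in Ridgeback, which does not meet the threshold.

None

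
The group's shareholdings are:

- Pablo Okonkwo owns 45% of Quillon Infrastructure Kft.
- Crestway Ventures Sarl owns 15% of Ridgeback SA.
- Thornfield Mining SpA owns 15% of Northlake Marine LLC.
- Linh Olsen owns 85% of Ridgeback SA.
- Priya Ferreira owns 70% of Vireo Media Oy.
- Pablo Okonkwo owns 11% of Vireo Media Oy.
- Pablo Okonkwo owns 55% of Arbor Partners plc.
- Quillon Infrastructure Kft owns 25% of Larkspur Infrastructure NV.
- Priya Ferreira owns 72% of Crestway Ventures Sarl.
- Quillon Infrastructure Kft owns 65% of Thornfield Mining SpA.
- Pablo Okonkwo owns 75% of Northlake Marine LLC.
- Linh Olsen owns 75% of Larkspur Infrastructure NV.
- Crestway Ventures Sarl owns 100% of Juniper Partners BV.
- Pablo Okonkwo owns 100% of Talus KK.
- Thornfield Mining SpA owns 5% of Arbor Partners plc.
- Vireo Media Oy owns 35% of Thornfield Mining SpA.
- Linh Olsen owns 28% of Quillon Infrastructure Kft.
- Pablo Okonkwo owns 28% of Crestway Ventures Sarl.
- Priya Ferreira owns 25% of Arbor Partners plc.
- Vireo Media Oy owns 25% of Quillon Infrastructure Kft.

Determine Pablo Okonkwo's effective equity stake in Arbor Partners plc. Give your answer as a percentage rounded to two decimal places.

Pablo reaches Arbor along 4 paths.
Direct stake: 55% = 55%.
Via Vireo → Thornfield: 11% × 35% × 5% = 0.1925%.
Via Vireo → Quillon → Thornfield: 11% × 25% × 65% × 5% = 0.089375%.
Via Quillon → Thornfield: 45% × 65% × 5% = 1.4625%.
Total: 55% + 0.1925% + 0.089375% + 1.4625% = 56.744375%.
Rounded: 56.74%.

56.74%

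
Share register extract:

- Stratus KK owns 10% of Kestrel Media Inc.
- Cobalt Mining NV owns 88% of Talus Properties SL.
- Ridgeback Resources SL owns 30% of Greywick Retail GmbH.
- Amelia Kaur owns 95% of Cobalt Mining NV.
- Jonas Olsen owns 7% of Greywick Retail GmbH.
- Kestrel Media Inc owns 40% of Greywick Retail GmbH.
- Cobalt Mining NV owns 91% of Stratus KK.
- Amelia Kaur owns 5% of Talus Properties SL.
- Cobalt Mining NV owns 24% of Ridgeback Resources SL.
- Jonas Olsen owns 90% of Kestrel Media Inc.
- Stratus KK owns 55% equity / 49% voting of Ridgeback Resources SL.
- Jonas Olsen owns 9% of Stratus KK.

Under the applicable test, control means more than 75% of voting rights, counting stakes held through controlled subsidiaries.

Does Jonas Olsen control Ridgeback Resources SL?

Jonas holds 90% of Kestrel, so Jonas controls Kestrel.
Neither Jonas nor any entity Jonas controls holds any voting interest in Ridgeback.
So Jonas does not control Ridgeback.

No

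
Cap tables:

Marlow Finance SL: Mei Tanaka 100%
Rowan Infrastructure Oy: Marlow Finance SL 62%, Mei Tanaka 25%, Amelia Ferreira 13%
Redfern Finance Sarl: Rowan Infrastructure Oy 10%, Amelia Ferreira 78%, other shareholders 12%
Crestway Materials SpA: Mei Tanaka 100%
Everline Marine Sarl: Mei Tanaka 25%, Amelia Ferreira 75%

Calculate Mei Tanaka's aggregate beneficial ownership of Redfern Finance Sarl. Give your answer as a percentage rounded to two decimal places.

8.70%

Mei reaches Redfern along 2 paths.
Via Marlow → Rowan: 100% × 62% × 10% = 6.2%.
Via Rowan: 25% × 10% = 2.5%.
Total: 6.2% + 2.5% = 8.7%.
Rounded: 8.70%.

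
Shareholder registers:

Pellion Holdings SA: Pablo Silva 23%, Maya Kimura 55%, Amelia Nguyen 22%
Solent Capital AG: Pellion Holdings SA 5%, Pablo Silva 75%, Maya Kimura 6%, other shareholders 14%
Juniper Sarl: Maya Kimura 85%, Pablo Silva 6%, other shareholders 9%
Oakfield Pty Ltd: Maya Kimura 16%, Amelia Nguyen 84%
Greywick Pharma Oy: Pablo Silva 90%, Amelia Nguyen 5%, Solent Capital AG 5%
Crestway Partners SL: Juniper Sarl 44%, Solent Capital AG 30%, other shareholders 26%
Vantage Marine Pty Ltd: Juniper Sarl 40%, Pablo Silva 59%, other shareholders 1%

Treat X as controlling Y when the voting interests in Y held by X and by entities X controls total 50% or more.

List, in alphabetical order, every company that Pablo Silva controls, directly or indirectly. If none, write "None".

Pablo holds 75% of Solent, so Pablo controls Solent.
Pablo and Solent together hold 90% + 5% = 95% of Greywick, so Pablo controls Greywick.
Pablo holds 59% of Vantage, so Pablo controls Vantage.
No other company's threshold is met.

Greywick Pharma Oy, Solent Capital AG, Vantage Marine Pty Ltd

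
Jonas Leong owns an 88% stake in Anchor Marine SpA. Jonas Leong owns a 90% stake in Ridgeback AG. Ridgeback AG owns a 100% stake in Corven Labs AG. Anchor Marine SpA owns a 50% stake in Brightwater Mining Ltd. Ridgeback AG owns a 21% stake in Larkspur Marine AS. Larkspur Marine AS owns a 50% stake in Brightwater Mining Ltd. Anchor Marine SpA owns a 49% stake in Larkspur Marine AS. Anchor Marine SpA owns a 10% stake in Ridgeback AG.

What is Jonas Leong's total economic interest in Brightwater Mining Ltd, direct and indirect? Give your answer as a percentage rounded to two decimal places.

Jonas reaches Brightwater along 4 paths.
Via Anchor: 88% × 50% = 44%.
Via Anchor → Ridgeback → Larkspur: 88% × 10% × 21% × 50% = 0.924%.
Via Ridgeback → Larkspur: 90% × 21% × 50% = 9.45%.
Via Anchor → Larkspur: 88% × 49% × 50% = 21.56%.
Total: 44% + 0.924% + 9.45% + 21.56% = 75.934%.
Rounded: 75.93%.

75.93%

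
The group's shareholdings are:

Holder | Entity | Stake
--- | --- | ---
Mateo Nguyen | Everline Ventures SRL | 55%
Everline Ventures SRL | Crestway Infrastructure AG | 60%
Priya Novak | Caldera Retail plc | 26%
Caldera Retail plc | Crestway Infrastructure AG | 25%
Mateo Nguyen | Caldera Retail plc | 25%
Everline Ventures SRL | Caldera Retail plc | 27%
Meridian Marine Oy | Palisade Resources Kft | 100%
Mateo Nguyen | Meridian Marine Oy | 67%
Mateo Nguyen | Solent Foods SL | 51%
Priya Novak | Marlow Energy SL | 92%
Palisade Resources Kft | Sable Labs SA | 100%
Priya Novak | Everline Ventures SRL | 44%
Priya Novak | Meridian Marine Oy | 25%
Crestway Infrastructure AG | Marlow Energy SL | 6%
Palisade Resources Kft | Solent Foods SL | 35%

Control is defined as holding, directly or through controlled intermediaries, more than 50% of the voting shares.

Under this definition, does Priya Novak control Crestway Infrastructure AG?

No

Priya holds 92% of Marlow, so Priya controls Marlow.
Neither Priya nor any entity Priya controls holds any voting interest in Crestway.
So Priya does not control Crestway.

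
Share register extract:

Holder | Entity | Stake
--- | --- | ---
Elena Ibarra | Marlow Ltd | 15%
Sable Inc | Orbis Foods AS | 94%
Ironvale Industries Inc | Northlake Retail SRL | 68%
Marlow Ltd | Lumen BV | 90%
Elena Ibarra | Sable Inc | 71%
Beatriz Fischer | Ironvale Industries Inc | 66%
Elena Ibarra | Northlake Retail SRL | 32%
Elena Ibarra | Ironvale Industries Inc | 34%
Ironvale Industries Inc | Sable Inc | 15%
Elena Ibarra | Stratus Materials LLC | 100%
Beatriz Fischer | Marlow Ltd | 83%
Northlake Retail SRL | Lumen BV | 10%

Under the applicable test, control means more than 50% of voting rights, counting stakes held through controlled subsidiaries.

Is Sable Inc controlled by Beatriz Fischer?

Beatriz holds 66% of Ironvale, so Beatriz controls Ironvale.
Beatriz holds 83% of Marlow, so Beatriz controls Marlow.
Ironvale holds 68% of Northlake, so Beatriz controls Northlake.
Marlow and Northlake together hold 90% + 10% = 100% of Lumen, so Beatriz controls Lumen.
In Sable, Beatriz's side holds only 15%, not > 50%.
So Beatriz does not control Sable.

No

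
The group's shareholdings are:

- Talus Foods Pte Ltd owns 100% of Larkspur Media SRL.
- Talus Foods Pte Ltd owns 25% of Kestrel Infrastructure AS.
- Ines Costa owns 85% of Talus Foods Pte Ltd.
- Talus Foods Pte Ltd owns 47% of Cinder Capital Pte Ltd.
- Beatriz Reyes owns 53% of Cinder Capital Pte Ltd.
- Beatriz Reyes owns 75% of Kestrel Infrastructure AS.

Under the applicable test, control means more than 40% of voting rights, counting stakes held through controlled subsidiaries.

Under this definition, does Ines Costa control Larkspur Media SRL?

Ines holds 85% of Talus, so Ines controls Talus.
Talus holds 100% of Larkspur, so Ines controls Larkspur.

Yes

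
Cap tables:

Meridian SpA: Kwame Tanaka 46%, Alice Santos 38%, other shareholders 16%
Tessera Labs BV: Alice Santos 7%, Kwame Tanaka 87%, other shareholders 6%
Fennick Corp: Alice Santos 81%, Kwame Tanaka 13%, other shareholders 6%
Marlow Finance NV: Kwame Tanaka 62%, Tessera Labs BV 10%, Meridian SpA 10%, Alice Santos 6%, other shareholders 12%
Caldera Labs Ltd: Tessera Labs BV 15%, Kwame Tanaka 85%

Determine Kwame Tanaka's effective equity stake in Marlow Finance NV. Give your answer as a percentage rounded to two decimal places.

75.30%

Kwame reaches Marlow along 3 paths.
Direct stake: 62% = 62%.
Via Tessera: 87% × 10% = 8.7%.
Via Meridian: 46% × 10% = 4.6%.
Total: 62% + 8.7% + 4.6% = 75.3%.
Rounded: 75.30%.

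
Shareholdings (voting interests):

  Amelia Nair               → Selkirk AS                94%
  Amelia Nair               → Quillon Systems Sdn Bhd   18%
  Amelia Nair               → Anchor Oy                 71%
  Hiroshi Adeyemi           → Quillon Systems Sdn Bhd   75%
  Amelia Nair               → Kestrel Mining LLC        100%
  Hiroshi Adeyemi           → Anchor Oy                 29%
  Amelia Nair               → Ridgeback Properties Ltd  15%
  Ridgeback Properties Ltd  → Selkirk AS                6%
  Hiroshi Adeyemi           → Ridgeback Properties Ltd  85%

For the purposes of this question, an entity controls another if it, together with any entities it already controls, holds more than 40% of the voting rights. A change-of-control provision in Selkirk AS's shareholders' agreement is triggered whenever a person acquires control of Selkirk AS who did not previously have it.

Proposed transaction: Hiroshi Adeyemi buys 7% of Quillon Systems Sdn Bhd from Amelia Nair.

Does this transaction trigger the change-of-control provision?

The purchase adds only to Hiroshi's holdings (Amelia's stake shrinks), so Hiroshi is the only person who could newly come to control Selkirk.
Hiroshi holds 85% of Ridgeback, so Hiroshi controls Ridgeback.
Hiroshi holds 75% of Quillon, so Hiroshi controls Quillon.
In Selkirk, Hiroshi's side holds only 6%, not > 40%.
So before the transaction, Hiroshi does not control Selkirk.
After the purchase, Hiroshi's direct stake in Quillon rises to 75% + 7% = 82%, and Amelia's stake falls to 11%.
Hiroshi holds 82% of Quillon, so Hiroshi controls Quillon.
After the transaction, Hiroshi's side holds 6% of Selkirk, not > 40%, so Hiroshi still does not control Selkirk.
No new person acquires control, so the clause is not triggered.

No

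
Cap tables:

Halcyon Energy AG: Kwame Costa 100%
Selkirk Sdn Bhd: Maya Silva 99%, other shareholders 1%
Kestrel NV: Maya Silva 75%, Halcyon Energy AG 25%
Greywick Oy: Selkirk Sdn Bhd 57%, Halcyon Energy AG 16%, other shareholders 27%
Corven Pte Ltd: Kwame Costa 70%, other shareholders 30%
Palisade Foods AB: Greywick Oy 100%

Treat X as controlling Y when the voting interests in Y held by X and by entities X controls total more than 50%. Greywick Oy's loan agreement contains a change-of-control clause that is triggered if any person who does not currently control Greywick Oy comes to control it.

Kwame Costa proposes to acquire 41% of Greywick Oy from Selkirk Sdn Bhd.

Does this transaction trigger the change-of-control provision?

The purchase adds only to Kwame's holdings (Selkirk's stake shrinks), so Kwame is the only person who could newly come to control Greywick.
Kwame holds 100% of Halcyon, so Kwame controls Halcyon.
Kwame holds 70% of Corven, so Kwame controls Corven.
In Greywick, Kwame's side holds only 16%, not > 50%.
So before the transaction, Kwame does not control Greywick.
After the purchase, Kwame holds 41% of Greywick directly, and Selkirk's stake falls to 16%.
Halcyon and Kwame together hold 16% + 41% = 57% of Greywick, so Kwame controls Greywick.
Kwame did not control Greywick before and does after, so the clause is triggered.

Yes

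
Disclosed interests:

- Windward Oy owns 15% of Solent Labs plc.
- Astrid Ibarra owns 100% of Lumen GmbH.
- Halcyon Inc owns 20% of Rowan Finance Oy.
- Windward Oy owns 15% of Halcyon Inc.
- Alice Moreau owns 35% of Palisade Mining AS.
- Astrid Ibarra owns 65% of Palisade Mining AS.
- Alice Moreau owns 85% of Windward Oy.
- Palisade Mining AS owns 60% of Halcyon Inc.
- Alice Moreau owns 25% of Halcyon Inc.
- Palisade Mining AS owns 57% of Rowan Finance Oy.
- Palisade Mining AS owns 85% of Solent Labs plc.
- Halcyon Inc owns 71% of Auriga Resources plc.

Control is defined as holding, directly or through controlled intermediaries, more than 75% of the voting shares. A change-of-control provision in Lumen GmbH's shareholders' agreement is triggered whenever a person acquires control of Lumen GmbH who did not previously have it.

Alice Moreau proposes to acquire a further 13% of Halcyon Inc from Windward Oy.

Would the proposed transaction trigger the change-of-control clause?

The purchase adds only to Alice's holdings (Windward's stake shrinks), so Alice is the only person who could newly come to control Lumen.
Alice holds 85% of Windward, so Alice controls Windward.
Neither Alice nor any entity Alice controls holds any voting interest in Lumen.
So before the transaction, Alice does not control Lumen.
After the purchase, Alice's direct stake in Halcyon rises to 25% + 13% = 38%, and Windward's stake falls to 2%.
Alice's side now holds 38% + 2% = 40% of Halcyon, not > 75%, so Alice still does not control Halcyon.
After the transaction, neither Alice nor any entity Alice controls holds a voting interest in Lumen, so Alice still does not control it.
No new person acquires control, so the clause is not triggered.

No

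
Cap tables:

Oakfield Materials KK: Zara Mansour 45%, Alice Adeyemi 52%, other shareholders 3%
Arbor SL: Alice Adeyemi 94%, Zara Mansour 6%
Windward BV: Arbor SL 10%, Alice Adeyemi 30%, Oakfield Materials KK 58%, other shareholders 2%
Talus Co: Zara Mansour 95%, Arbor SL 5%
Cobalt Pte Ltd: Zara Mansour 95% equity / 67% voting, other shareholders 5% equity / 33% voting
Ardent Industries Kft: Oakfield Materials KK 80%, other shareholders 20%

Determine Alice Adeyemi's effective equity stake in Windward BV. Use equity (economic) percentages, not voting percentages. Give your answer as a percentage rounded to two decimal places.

Alice reaches Windward along 3 paths.
Via Arbor: 94% × 10% = 9.4%.
Direct stake: 30% = 30%.
Via Oakfield: 52% × 58% = 30.16%.
Total: 9.4% + 30% + 30.16% = 69.56%.

69.56%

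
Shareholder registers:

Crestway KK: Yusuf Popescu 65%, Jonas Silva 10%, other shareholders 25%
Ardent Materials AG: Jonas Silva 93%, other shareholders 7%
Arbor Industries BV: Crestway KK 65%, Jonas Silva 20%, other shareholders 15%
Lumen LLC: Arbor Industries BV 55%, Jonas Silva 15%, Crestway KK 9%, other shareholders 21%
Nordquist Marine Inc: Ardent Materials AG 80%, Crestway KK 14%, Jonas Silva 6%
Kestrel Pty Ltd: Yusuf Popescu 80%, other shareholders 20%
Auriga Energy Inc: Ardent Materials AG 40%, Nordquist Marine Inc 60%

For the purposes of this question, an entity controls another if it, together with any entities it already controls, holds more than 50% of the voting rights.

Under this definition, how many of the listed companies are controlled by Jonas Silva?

Jonas holds 93% of Ardent, so Jonas controls Ardent.
Ardent and Jonas together hold 80% + 6% = 86% of Nordquist, so Jonas controls Nordquist.
Ardent and Nordquist together hold 40% + 60% = 100% of Auriga, so Jonas controls Auriga.
No other company's threshold is met.
Jonas controls 3 companies.

3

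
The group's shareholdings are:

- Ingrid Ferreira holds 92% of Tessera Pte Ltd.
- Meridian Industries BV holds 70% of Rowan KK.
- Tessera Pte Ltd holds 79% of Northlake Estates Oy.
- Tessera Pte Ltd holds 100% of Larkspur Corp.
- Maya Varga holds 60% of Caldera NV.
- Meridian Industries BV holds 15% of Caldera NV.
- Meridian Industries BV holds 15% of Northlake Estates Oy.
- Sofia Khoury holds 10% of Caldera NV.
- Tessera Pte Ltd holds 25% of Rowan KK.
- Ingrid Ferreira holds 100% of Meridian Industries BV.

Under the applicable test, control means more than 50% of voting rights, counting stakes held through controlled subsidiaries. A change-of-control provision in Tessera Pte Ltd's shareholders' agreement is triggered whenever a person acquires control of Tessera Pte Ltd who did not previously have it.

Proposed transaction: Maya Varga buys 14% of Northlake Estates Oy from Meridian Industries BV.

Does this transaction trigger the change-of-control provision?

No

The purchase adds only to Maya's holdings (Meridian's stake shrinks), so Maya is the only person who could newly come to control Tessera.
Maya holds 60% of Caldera, so Maya controls Caldera.
Neither Maya nor any entity Maya controls holds any voting interest in Tessera.
So before the transaction, Maya does not control Tessera.
After the purchase, Maya holds 14% of Northlake directly, and Meridian's stake falls to 1%.
Maya's side now holds 14% of Northlake, not > 50%, so Maya still does not control Northlake.
After the transaction, neither Maya nor any entity Maya controls holds a voting interest in Tessera, so Maya still does not control it.
No new person acquires control, so the clause is not triggered.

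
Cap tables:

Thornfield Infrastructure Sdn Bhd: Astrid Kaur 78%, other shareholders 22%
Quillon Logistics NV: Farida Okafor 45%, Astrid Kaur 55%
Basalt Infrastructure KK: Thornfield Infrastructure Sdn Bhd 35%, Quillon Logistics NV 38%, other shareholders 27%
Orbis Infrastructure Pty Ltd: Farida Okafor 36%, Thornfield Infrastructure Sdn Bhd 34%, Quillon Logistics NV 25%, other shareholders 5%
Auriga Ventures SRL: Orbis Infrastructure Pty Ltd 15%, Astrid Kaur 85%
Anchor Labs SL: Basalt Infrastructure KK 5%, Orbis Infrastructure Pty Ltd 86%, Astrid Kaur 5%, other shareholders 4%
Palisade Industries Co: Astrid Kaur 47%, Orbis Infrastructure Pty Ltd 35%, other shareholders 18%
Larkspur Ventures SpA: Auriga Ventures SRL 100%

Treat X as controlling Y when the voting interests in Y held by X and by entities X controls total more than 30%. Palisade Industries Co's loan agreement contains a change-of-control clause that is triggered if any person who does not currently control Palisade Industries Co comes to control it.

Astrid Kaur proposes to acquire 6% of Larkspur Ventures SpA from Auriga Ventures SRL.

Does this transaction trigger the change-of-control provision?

No

The purchase adds only to Astrid's holdings (Auriga's stake shrinks), so Astrid is the only person who could newly come to control Palisade.
Astrid holds 78% of Thornfield, so Astrid controls Thornfield.
Astrid holds 55% of Quillon, so Astrid controls Quillon.
Thornfield and Quillon together hold 34% + 25% = 59% of Orbis, so Astrid controls Orbis.
Astrid and Orbis together hold 47% + 35% = 82% of Palisade, so Astrid controls Palisade.
So Astrid already controls Palisade before the transaction.
After the purchase, Astrid holds 6% of Larkspur directly, and Auriga's stake falls to 94%.
Astrid controlled Palisade already, so this is not a new person acquiring control; every other person's position is unchanged or reduced.
No new person acquires control, so the clause is not triggered.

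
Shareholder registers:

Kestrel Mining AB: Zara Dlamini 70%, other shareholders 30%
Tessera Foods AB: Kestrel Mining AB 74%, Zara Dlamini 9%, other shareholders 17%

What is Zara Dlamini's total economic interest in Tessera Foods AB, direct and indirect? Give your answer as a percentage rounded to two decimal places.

Zara reaches Tessera along 2 paths.
Via Kestrel: 70% × 74% = 51.8%.
Direct stake: 9% = 9%.
Total: 51.8% + 9% = 60.8%.
Rounded: 60.80%.

60.80%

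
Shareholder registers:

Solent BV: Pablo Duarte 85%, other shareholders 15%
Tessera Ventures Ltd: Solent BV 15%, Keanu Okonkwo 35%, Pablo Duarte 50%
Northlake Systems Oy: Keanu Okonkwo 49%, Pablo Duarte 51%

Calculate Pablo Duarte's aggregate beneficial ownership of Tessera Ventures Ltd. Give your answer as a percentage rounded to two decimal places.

62.75%

Pablo reaches Tessera along 2 paths.
Via Solent: 85% × 15% = 12.75%.
Direct stake: 50% = 50%.
Total: 12.75% + 50% = 62.75%.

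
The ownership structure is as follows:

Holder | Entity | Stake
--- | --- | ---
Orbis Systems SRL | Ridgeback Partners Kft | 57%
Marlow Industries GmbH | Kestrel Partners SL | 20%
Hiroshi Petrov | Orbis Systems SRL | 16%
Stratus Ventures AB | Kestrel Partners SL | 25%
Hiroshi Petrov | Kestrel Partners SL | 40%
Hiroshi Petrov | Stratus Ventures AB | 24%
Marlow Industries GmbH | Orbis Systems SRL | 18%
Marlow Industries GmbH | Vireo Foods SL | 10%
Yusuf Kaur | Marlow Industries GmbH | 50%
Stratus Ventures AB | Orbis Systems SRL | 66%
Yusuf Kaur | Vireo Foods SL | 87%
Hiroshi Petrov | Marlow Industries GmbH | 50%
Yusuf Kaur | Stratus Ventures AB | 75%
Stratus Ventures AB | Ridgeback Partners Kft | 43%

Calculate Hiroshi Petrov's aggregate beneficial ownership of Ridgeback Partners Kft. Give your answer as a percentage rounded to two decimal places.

Hiroshi reaches Ridgeback along 4 paths.
Via Marlow → Orbis: 50% × 18% × 57% = 5.13%.
Via Stratus → Orbis: 24% × 66% × 57% = 9.0288%.
Via Orbis: 16% × 57% = 9.12%.
Via Stratus: 24% × 43% = 10.32%.
Total: 5.13% + 9.0288% + 9.12% + 10.32% = 33.5988%.
Rounded: 33.60%.

33.60%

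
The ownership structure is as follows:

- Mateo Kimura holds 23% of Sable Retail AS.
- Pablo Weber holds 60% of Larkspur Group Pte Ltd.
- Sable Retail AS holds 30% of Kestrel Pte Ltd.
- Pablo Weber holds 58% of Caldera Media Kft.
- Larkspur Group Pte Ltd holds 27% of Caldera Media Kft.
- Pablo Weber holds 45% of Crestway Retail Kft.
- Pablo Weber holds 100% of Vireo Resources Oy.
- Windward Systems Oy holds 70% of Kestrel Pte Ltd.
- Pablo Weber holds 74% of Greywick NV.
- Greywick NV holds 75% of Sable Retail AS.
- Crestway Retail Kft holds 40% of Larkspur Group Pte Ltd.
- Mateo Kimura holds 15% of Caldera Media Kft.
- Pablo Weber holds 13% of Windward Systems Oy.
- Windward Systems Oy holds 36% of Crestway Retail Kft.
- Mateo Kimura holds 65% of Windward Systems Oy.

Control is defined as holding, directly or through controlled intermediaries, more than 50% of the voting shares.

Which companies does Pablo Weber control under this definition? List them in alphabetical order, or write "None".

Caldera Media Kft, Greywick NV, Larkspur Group Pte Ltd, Sable Retail AS, Vireo Resources Oy

Pablo holds 74% of Greywick, so Pablo controls Greywick.
Greywick holds 75% of Sable, so Pablo controls Sable.
Pablo holds 100% of Vireo, so Pablo controls Vireo.
Pablo holds 60% of Larkspur, so Pablo controls Larkspur.
Larkspur and Pablo together hold 27% + 58% = 85% of Caldera, so Pablo controls Caldera.
No other company's threshold is met.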